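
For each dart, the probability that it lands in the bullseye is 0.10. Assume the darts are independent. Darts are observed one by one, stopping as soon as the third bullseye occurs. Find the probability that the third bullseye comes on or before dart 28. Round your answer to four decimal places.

Finishing within 28 darts ⇔ at least 3 successes in the first 28. With X ~ Binomial(28, 0.10), P(Y ≤ 28) = 1 − P(X ≤ 2).
  k=0: C(28,0)·0.10^0·0.90^28 = 0.052335
  k=1: C(28,1)·0.10^1·0.90^27 = 0.162819
  k=2: C(28,2)·0.10^2·0.90^26 = 0.244229
1 − 0.459383 = 0.540617

0.5406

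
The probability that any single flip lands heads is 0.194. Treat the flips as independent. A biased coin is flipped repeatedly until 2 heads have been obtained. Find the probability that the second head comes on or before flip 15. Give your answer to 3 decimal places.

Finishing within 15 flips ⇔ at least 2 successes in the first 15. With X ~ Binomial(15, 0.194), P(Y ≤ 15) = 1 − P(X ≤ 1).
  k=0: C(15,0)·0.194^0·0.806^15 = 0.03936
  k=1: C(15,1)·0.194^1·0.806^14 = 0.14210
1 − 0.18145 = 0.81855

0.819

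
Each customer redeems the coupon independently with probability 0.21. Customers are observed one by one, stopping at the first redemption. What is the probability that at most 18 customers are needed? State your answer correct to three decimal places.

Y = number of customers to the first success; geometric, p = 0.21.
P(Y ≤ 18) = 1 − (1−p)^18 = 1 − 0.01436 = 0.98564

0.986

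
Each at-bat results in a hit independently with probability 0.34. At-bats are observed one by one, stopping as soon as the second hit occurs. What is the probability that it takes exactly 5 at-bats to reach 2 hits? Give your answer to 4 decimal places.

Y = trial on which the second success occurs; negative binomial, r=2, p=0.34.
P(Y=5) = C(4,1) · p^2 · (1−p)^3
= 4 · 0.1156 · 0.2875 = 0.132938

0.1329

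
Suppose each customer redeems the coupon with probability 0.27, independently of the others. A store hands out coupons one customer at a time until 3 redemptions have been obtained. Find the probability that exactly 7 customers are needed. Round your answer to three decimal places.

Y = trial on which the third success occurs; negative binomial, r=3, p=0.27.
P(Y=7) = C(6,2) · p^3 · (1−p)^4
= 15 · 0.019683 · 0.28398 = 0.08384

0.084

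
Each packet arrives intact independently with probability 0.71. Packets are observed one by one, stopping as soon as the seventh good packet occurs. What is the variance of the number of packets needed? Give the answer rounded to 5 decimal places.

Y = total packets until the seventh success; negative binomial with r=7, p=0.71.
Var(Y) = r(1−p)/p² = 7·0.29 / 0.71² = 4.0269788

4.02698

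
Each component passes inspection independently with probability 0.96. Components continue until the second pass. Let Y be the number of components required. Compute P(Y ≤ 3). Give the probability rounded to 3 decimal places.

Finishing within 3 components ⇔ at least 2 successes in the first 3. With X ~ Binomial(3, 0.96), P(Y ≤ 3) = 1 − P(X ≤ 1).
  k=0: C(3,0)·0.96^0·0.04^3 = 0.00006
  k=1: C(3,1)·0.96^1·0.04^2 = 0.00461
1 − 0.00467 = 0.99533

0.995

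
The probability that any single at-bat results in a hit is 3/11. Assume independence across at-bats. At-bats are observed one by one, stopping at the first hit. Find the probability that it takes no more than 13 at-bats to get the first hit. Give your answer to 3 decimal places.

Y = number of at-bats to the first success; geometric, p = 0.272727.
P(Y ≤ 13) = 1 − (1−p)^13 = 1 − 0.01592 = 0.98408

0.984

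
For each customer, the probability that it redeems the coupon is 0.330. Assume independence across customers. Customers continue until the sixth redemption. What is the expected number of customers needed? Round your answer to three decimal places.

18.182

Y = total customers until the sixth success; negative binomial with r=6, p=0.33.
E[Y] = r / p = 6 / 0.33 = 18.18182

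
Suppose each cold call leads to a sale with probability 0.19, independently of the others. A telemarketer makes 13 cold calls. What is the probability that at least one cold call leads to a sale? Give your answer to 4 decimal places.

0.9354

P(at least one) = 1 − P(none) = 1 − (1 − 0.19)^13
= 1 − 0.064611 = 0.935389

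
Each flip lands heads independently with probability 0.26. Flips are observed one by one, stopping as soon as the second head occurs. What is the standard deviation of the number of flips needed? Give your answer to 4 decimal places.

4.6790

Y = total flips until the second success; negative binomial with r=2, p=0.26.
SD(Y) = √[r(1−p)/p²] = √(21.893491) = 4.679048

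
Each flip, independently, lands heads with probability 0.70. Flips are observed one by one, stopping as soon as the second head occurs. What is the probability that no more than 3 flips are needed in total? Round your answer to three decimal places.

0.784

Finishing within 3 flips ⇔ at least 2 successes in the first 3. With X ~ Binomial(3, 0.70), P(Y ≤ 3) = 1 − P(X ≤ 1).
  k=0: C(3,0)·0.70^0·0.30^3 = 0.02700
  k=1: C(3,1)·0.70^1·0.30^2 = 0.18900
1 − 0.21600 = 0.78400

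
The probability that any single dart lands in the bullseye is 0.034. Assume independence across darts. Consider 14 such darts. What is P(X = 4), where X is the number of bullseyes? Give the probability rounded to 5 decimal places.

0.00095

X ~ Binomial(n=14, p=0.034).
P(X=4) = C(14,4) · p^4 · (1−p)^10
= 1001 · 1.3363e-06 · 0.70757 = 0.0009465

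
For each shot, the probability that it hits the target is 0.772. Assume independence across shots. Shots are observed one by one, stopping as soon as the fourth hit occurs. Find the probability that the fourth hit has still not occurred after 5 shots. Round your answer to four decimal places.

Needing more than 5 shots ⇔ fewer than 4 successes in the first 5. With X ~ Binomial(5, 0.772), P(Y > 5) = P(X ≤ 3).
  k=0: C(5,0)·0.772^0·0.228^5 = 0.000616
  k=1: C(5,1)·0.772^1·0.228^4 = 0.010431
  k=2: C(5,2)·0.772^2·0.228^3 = 0.070638
  k=3: C(5,3)·0.772^3·0.228^2 = 0.239178
P(X ≤ 3) = 0.320863

0.3209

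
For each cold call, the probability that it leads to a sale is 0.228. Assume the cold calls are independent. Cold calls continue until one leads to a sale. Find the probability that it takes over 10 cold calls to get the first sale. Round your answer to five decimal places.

Y = number of cold calls to the first success; geometric, p = 0.228.
P(Y > 10) = P(first 10 all fail) = (1−p)^10 = 0.0751922

0.07519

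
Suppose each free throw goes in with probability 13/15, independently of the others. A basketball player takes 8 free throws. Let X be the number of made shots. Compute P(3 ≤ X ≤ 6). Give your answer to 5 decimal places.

0.28986

X ~ Binomial(8, 0.866667); P(3 ≤ X ≤ 6) = Σ C(8,k) p^k (1−p)^(8−k) over k:
  k=3: C(8,3)·0.866667^3·0.133333^5 = 0.0015362
  k=4: C(8,4)·0.866667^4·0.133333^4 = 0.0124813
  k=5: C(8,5)·0.866667^5·0.133333^3 = 0.0649030
  k=6: C(8,6)·0.866667^6·0.133333^2 = 0.2109347
Total = 0.2898552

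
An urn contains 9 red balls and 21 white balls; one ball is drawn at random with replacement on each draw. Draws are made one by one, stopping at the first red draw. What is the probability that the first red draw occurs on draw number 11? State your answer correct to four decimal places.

Geometric (trials to first success), p = 0.30.
P(Y = 11) = (1−p)^10 · p = 0.028248 · 0.30 = 0.008474

0.0085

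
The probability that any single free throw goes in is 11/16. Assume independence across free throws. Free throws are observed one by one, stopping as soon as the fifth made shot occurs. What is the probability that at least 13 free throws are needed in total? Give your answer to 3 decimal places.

Needing more than 12 free throws ⇔ fewer than 5 successes in the first 12. With X ~ Binomial(12, 0.6875), P(Y > 12) = P(X ≤ 4).
  k=0: C(12,0)·0.6875^0·0.3125^12 = 0.00000
  k=1: C(12,1)·0.6875^1·0.3125^11 = 0.00002
  k=2: C(12,2)·0.6875^2·0.3125^10 = 0.00028
  k=3: C(12,3)·0.6875^3·0.3125^9 = 0.00203
  k=4: C(12,4)·0.6875^4·0.3125^8 = 0.01006
P(X ≤ 4) = 0.01239

0.012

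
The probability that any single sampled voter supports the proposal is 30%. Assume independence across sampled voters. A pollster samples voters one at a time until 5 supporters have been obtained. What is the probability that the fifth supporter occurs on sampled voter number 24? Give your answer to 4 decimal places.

0.0245

Y = trial on which the fifth success occurs; negative binomial, r=5, p=0.30.
P(Y=24) = C(23,4) · p^5 · (1−p)^19
= 8855 · 0.00243 · 0.0011399 = 0.024528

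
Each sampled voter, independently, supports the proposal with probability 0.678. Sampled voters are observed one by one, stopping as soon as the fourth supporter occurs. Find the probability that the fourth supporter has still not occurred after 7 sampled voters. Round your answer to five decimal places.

Needing more than 7 sampled voters ⇔ fewer than 4 successes in the first 7. With X ~ Binomial(7, 0.678), P(Y > 7) = P(X ≤ 3).
  k=0: C(7,0)·0.678^0·0.322^7 = 0.0003589
  k=1: C(7,1)·0.678^1·0.322^6 = 0.0052901
  k=2: C(7,2)·0.678^2·0.322^5 = 0.0334163
  k=3: C(7,3)·0.678^3·0.322^4 = 0.1172683
P(X ≤ 3) = 0.1563336

0.15633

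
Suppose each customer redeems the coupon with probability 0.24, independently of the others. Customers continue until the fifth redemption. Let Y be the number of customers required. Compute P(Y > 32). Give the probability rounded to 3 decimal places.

0.088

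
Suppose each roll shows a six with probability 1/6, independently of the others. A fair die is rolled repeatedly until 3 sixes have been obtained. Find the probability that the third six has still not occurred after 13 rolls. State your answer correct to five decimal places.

Needing more than 13 rolls ⇔ fewer than 3 successes in the first 13. With X ~ Binomial(13, 0.166667), P(Y > 13) = P(X ≤ 2).
  k=0: C(13,0)·0.166667^0·0.833333^13 = 0.0934639
  k=1: C(13,1)·0.166667^1·0.833333^12 = 0.2430061
  k=2: C(13,2)·0.166667^2·0.833333^11 = 0.2916073
P(X ≤ 2) = 0.6280773

0.62808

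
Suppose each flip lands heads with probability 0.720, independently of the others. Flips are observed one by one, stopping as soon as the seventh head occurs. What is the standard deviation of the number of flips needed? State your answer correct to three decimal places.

1.944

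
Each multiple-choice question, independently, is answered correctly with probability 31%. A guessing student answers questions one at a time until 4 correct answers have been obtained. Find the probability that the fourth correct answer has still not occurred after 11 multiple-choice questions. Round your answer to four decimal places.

0.5402

Needing more than 11 multiple-choice questions ⇔ fewer than 4 successes in the first 11. With X ~ Binomial(11, 0.31), P(Y > 11) = P(X ≤ 3).
  k=0: C(11,0)·0.31^0·0.69^11 = 0.016879
  k=1: C(11,1)·0.31^1·0.69^10 = 0.083415
  k=2: C(11,2)·0.31^2·0.69^9 = 0.187382
  k=3: C(11,3)·0.31^3·0.69^8 = 0.252558
P(X ≤ 3) = 0.540234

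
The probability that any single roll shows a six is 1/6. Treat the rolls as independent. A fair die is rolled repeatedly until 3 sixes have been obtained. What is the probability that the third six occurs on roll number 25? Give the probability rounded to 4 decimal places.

Y = trial on which the third success occurs; negative binomial, r=3, p=0.166667.
P(Y=25) = C(24,2) · p^3 · (1−p)^22
= 276 · 0.0046296 · 0.018114 = 0.023146

0.0231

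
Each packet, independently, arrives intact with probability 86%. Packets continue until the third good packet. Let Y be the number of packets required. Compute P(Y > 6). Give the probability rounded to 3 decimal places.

0.005

Needing more than 6 packets ⇔ fewer than 3 successes in the first 6. With X ~ Binomial(6, 0.86), P(Y > 6) = P(X ≤ 2).
  k=0: C(6,0)·0.86^0·0.14^6 = 0.00001
  k=1: C(6,1)·0.86^1·0.14^5 = 0.00028
  k=2: C(6,2)·0.86^2·0.14^4 = 0.00426
P(X ≤ 2) = 0.00455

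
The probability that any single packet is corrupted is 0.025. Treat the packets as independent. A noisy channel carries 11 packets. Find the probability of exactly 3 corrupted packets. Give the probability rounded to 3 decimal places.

X ~ Binomial(n=11, p=0.025).
P(X=3) = C(11,3) · p^3 · (1−p)^8
= 165 · 1.5625e-05 · 0.81665 = 0.00211

0.002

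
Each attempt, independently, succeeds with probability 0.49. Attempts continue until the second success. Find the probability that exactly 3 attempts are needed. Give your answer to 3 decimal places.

0.245

Y = trial on which the second success occurs; negative binomial, r=2, p=0.49.
P(Y=3) = C(2,1) · p^2 · (1−p)^1
= 2 · 0.2401 · 0.51 = 0.24490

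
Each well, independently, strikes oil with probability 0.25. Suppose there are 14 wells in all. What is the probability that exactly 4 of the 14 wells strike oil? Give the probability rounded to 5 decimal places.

0.22019

X ~ Binomial(n=14, p=0.25).
P(X=4) = C(14,4) · p^4 · (1−p)^10
= 1001 · 0.0039062 · 0.056314 = 0.2201946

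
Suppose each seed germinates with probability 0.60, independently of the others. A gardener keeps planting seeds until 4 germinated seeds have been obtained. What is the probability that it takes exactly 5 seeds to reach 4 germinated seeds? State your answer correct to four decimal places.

Y = trial on which the fourth success occurs; negative binomial, r=4, p=0.60.
P(Y=5) = C(4,3) · p^4 · (1−p)^1
= 4 · 0.1296 · 0.4 = 0.207360

0.2074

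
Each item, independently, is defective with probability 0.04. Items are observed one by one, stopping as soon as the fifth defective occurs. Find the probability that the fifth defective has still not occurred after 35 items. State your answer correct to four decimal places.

0.9878

Needing more than 35 items ⇔ fewer than 5 successes in the first 35. With X ~ Binomial(35, 0.04), P(Y > 35) = P(X ≤ 4).
  k=0: C(35,0)·0.04^0·0.96^35 = 0.239603
  k=1: C(35,1)·0.04^1·0.96^34 = 0.349422
  k=2: C(35,2)·0.04^2·0.96^33 = 0.247507
  k=3: C(35,3)·0.04^3·0.96^32 = 0.113441
  k=4: C(35,4)·0.04^4·0.96^31 = 0.037814
P(X ≤ 4) = 0.987787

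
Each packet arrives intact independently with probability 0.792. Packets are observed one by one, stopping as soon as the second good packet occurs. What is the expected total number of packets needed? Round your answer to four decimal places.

2.5253

Y = total packets until the second success; negative binomial with r=2, p=0.792.
E[Y] = r / p = 2 / 0.792 = 2.525253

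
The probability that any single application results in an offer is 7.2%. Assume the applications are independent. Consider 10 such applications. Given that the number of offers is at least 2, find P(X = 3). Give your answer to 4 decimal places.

0.1672

X ~ Binomial(10, 0.072). Want P(X=3 | X≥2) = P(X=3) / P(X≥2).
P(X=3) = C(10,3)·0.072^3·0.928^7 = 0.026547
P(X≥2) = 1 − 0.473674 − 0.367506 = 0.158820
Ratio = 0.026547 / 0.158820 = 0.167151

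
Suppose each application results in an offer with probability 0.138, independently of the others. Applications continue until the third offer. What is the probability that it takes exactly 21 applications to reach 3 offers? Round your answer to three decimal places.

Y = trial on which the third success occurs; negative binomial, r=3, p=0.138.
P(Y=21) = C(20,2) · p^3 · (1−p)^18
= 190 · 0.0026281 · 0.069045 = 0.03448

0.034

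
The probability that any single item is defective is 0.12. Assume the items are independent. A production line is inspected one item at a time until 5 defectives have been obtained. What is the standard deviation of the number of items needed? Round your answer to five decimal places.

17.48015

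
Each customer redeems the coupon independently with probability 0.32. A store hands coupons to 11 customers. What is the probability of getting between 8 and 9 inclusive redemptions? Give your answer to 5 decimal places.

X ~ Binomial(11, 0.32); P(8 ≤ X ≤ 9) = Σ C(11,k) p^k (1−p)^(11−k) over k:
  k=8: C(11,8)·0.32^8·0.68^3 = 0.0057044
  k=9: C(11,9)·0.32^9·0.68^2 = 0.0008948
Total = 0.0065992

0.00660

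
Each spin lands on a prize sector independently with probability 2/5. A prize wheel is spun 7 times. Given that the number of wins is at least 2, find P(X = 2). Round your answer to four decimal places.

0.3105

X ~ Binomial(7, 0.40). Want P(X=2 | X≥2) = P(X=2) / P(X≥2).
P(X=2) = C(7,2)·0.40^2·0.60^5 = 0.261274
P(X≥2) = 1 − 0.027994 − 0.130637 = 0.841370
Ratio = 0.261274 / 0.841370 = 0.310534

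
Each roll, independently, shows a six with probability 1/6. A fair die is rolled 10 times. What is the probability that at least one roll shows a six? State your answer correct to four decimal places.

P(at least one) = 1 − P(none) = 1 − (1 − 0.166667)^10
= 1 − 0.161506 = 0.838494

0.8385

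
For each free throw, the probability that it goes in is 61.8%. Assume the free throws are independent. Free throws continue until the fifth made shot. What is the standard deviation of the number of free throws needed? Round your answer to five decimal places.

2.23629

Y = total free throws until the fifth success; negative binomial with r=5, p=0.618.
SD(Y) = √[r(1−p)/p²] = √(5.0009950) = 2.2362904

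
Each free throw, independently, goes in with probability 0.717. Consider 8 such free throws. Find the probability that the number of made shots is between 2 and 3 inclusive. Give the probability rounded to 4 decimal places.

0.0449

X ~ Binomial(8, 0.717); P(2 ≤ X ≤ 3) = Σ C(8,k) p^k (1−p)^(8−k) over k:
  k=2: C(8,2)·0.717^2·0.283^6 = 0.007395
  k=3: C(8,3)·0.717^3·0.283^5 = 0.037469
Total = 0.044864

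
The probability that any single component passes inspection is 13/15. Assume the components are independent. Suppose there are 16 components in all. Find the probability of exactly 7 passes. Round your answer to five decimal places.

0.00006

X ~ Binomial(n=16, p=0.866667).
P(X=7) = C(16,7) · p^7 · (1−p)^9
= 11440 · 0.36725 · 1.3318e-08 = 0.0000560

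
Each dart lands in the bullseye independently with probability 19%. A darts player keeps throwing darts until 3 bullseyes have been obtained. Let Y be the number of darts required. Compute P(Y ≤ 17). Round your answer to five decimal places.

Finishing within 17 darts ⇔ at least 3 successes in the first 17. With X ~ Binomial(17, 0.19), P(Y ≤ 17) = 1 − P(X ≤ 2).
  k=0: C(17,0)·0.19^0·0.81^17 = 0.0278128
  k=1: C(17,1)·0.19^1·0.81^16 = 0.1109080
  k=2: C(17,2)·0.19^2·0.81^15 = 0.2081236
1 − 0.3468445 = 0.6531555

0.65316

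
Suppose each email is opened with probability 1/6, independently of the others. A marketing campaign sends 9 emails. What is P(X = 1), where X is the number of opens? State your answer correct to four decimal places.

X ~ Binomial(n=9, p=0.166667).
P(X=1) = C(9,1) · p^1 · (1−p)^8
= 9 · 0.16667 · 0.23257 = 0.348852

0.3489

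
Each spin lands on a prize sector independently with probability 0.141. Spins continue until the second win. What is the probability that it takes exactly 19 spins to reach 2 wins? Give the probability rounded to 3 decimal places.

0.027

Y = trial on which the second success occurs; negative binomial, r=2, p=0.141.
P(Y=19) = C(18,1) · p^2 · (1−p)^17
= 18 · 0.019881 · 0.075489 = 0.02701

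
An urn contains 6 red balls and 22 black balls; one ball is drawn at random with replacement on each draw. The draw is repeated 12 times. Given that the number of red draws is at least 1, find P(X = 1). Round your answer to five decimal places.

0.19179

X ~ Binomial(12, 0.214286). Want P(X=1 | X≥1) = P(X=1) / P(X≥1).
P(X=1) = C(12,1)·0.214286^1·0.785714^11 = 0.1811697
P(X≥1) = 1 − 0.0553574 = 0.9446426
Ratio = 0.1811697 / 0.9446426 = 0.1917865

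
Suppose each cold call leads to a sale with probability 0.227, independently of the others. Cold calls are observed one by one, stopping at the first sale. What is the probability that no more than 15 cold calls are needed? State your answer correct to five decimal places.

Y = number of cold calls to the first success; geometric, p = 0.227.
P(Y ≤ 15) = 1 − (1−p)^15 = 1 − 0.0210229 = 0.9789771

0.97898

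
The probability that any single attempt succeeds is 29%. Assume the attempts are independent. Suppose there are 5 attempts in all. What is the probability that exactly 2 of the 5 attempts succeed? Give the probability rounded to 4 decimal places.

0.3010

X ~ Binomial(n=5, p=0.29).
P(X=2) = C(5,2) · p^2 · (1−p)^3
= 10 · 0.0841 · 0.35791 = 0.301003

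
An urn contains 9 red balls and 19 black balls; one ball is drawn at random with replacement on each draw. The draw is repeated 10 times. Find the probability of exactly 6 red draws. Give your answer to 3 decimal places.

X ~ Binomial(n=10, p=0.321429).
P(X=6) = C(10,6) · p^6 · (1−p)^4
= 210 · 0.0011028 · 0.21202 = 0.04910

0.049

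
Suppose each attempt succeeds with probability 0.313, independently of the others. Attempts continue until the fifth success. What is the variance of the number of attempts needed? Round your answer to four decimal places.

Y = total attempts until the fifth success; negative binomial with r=5, p=0.313.
Var(Y) = r(1−p)/p² = 5·0.687 / 0.313² = 35.062111

35.0621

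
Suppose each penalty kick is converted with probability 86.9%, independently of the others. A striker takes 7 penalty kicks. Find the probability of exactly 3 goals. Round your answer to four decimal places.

0.0068

X ~ Binomial(n=7, p=0.869).
P(X=3) = C(7,3) · p^3 · (1−p)^4
= 35 · 0.65623 · 0.0002945 = 0.006764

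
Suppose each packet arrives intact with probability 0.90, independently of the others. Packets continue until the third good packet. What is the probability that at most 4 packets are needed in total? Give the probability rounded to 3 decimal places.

0.948

Finishing within 4 packets ⇔ at least 3 successes in the first 4. With X ~ Binomial(4, 0.90), P(Y ≤ 4) = 1 − P(X ≤ 2).
  k=0: C(4,0)·0.90^0·0.10^4 = 0.00010
  k=1: C(4,1)·0.90^1·0.10^3 = 0.00360
  k=2: C(4,2)·0.90^2·0.10^2 = 0.04860
1 − 0.05230 = 0.94770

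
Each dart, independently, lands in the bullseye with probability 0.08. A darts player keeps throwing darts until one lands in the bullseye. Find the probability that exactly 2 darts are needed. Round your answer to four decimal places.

Geometric (trials to first success), p = 0.08.
P(Y = 2) = (1−p)^1 · p = 0.92 · 0.08 = 0.073600

0.0736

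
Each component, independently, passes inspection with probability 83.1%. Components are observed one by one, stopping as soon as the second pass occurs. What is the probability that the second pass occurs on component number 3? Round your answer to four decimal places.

Y = trial on which the second success occurs; negative binomial, r=2, p=0.831.
P(Y=3) = C(2,1) · p^2 · (1−p)^1
= 2 · 0.69056 · 0.169 = 0.233410

0.2334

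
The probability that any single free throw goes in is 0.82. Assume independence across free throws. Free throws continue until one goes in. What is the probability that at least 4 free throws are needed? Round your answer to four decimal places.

Y = number of free throws to the first success; geometric, p = 0.82.
P(Y > 3) = P(first 3 all fail) = (1−p)^3 = 0.005832

0.0058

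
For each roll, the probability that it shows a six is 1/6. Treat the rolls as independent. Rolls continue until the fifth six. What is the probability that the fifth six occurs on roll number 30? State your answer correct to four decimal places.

Y = trial on which the fifth success occurs; negative binomial, r=5, p=0.166667.
P(Y=30) = C(29,4) · p^5 · (1−p)^25
= 23751 · 0.0001286 · 0.010483 = 0.032018

0.0320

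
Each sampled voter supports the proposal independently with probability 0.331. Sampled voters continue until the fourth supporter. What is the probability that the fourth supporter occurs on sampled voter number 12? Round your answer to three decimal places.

0.079

Y = trial on which the fourth success occurs; negative binomial, r=4, p=0.331.
P(Y=12) = C(11,3) · p^4 · (1−p)^8
= 165 · 0.012004 · 0.040124 = 0.07947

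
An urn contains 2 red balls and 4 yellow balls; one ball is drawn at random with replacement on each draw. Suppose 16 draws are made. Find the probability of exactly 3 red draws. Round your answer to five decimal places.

X ~ Binomial(n=16, p=0.333333).
P(X=3) = C(16,3) · p^3 · (1−p)^13
= 560 · 0.037037 · 0.0051382 = 0.1065707

0.10657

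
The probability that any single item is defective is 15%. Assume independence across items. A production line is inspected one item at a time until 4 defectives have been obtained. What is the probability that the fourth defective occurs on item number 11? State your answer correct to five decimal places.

0.01948

Y = trial on which the fourth success occurs; negative binomial, r=4, p=0.15.
P(Y=11) = C(10,3) · p^4 · (1−p)^7
= 120 · 0.00050625 · 0.32058 = 0.0194751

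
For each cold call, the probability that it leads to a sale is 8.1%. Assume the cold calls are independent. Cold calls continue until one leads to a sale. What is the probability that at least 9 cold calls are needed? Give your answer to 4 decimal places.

Y = number of cold calls to the first success; geometric, p = 0.081.
P(Y > 8) = P(first 8 all fail) = (1−p)^8 = 0.508773

0.5088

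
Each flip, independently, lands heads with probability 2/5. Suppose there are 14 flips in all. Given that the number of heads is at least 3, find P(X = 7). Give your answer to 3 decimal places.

X ~ Binomial(14, 0.40). Want P(X=7 | X≥3) = P(X=7) / P(X≥3).
P(X=7) = C(14,7)·0.40^7·0.60^7 = 0.15741
P(X≥3) = 1 − 0.00078 − 0.00731 − 0.03169 = 0.96021
Ratio = 0.15741 / 0.96021 = 0.16393

0.164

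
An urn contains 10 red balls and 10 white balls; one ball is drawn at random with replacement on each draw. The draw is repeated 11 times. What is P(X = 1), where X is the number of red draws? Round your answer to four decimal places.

0.0054

X ~ Binomial(n=11, p=0.50).
P(X=1) = C(11,1) · p^1 · (1−p)^10
= 11 · 0.5 · 0.00097656 = 0.005371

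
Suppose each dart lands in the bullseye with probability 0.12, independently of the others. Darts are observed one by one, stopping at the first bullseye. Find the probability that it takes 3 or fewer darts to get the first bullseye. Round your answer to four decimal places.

Y = number of darts to the first success; geometric, p = 0.12.
P(Y ≤ 3) = 1 − (1−p)^3 = 1 − 0.681472 = 0.318528

0.3185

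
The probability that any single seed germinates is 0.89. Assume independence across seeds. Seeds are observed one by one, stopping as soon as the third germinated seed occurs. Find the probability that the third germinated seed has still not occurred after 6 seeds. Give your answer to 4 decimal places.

Needing more than 6 seeds ⇔ fewer than 3 successes in the first 6. With X ~ Binomial(6, 0.89), P(Y > 6) = P(X ≤ 2).
  k=0: C(6,0)·0.89^0·0.11^6 = 0.000002
  k=1: C(6,1)·0.89^1·0.11^5 = 0.000086
  k=2: C(6,2)·0.89^2·0.11^4 = 0.001740
P(X ≤ 2) = 0.001827

0.0018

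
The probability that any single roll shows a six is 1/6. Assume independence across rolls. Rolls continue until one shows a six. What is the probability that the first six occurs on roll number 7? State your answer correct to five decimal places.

0.05582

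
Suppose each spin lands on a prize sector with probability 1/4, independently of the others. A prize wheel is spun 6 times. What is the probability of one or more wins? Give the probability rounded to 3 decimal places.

P(at least one) = 1 − P(none) = 1 − (1 − 0.25)^6
= 1 − 0.17798 = 0.82202

0.822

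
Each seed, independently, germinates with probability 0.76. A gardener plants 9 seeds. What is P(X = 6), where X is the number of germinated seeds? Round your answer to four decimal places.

0.2238

X ~ Binomial(n=9, p=0.76).
P(X=6) = C(9,6) · p^6 · (1−p)^3
= 84 · 0.1927 · 0.013824 = 0.223766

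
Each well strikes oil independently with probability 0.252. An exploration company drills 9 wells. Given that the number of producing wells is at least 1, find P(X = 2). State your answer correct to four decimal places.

X ~ Binomial(9, 0.252). Want P(X=2 | X≥1) = P(X=2) / P(X≥1).
P(X=2) = C(9,2)·0.252^2·0.748^7 = 0.299512
P(X≥1) = 1 − 0.073302 = 0.926698
Ratio = 0.299512 / 0.926698 = 0.323204

0.3232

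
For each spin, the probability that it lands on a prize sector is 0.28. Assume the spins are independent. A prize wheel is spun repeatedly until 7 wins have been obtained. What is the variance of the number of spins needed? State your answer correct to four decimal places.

Y = total spins until the seventh success; negative binomial with r=7, p=0.28.
Var(Y) = r(1−p)/p² = 7·0.72 / 0.28² = 64.285714

64.2857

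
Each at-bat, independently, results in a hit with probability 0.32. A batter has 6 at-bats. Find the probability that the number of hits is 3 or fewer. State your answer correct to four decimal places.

X ~ Binomial(6, 0.32); P(X ≤ 3) = Σ C(6,k) p^k (1−p)^(6−k) over k:
  k=0: C(6,0)·0.32^0·0.68^6 = 0.098867
  k=1: C(6,1)·0.32^1·0.68^5 = 0.279155
  k=2: C(6,2)·0.32^2·0.68^4 = 0.328418
  k=3: C(6,3)·0.32^3·0.68^3 = 0.206066
Total = 0.912507

0.9125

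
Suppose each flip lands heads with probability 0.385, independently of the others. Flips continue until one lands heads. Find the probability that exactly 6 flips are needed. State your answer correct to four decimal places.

0.0339

Geometric (trials to first success), p = 0.385.
P(Y = 6) = (1−p)^5 · p = 0.087978 · 0.385 = 0.033872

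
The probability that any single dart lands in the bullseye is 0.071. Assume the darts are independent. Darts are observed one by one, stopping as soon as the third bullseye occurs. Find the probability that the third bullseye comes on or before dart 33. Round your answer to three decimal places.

0.419

Finishing within 33 darts ⇔ at least 3 successes in the first 33. With X ~ Binomial(33, 0.071), P(Y ≤ 33) = 1 − P(X ≤ 2).
  k=0: C(33,0)·0.071^0·0.929^33 = 0.08801
  k=1: C(33,1)·0.071^1·0.929^32 = 0.22196
  k=2: C(33,2)·0.071^2·0.929^31 = 0.27142
1 − 0.58138 = 0.41862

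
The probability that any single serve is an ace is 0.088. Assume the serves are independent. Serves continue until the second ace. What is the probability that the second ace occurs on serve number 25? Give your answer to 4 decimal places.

Y = trial on which the second success occurs; negative binomial, r=2, p=0.088.
P(Y=25) = C(24,1) · p^2 · (1−p)^23
= 24 · 0.007744 · 0.12019 = 0.022339

0.0223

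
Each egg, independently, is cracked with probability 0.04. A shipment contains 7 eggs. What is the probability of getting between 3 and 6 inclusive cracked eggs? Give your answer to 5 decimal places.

X ~ Binomial(7, 0.04); P(3 ≤ X ≤ 6) = Σ C(7,k) p^k (1−p)^(7−k) over k:
  k=3: C(7,3)·0.04^3·0.96^4 = 0.0019025
  k=4: C(7,4)·0.04^4·0.96^3 = 0.0000793
  k=5: C(7,5)·0.04^5·0.96^2 = 0.0000020
  k=6: C(7,6)·0.04^6·0.96^1 = 0.0000000
Total = 0.0019838

0.00198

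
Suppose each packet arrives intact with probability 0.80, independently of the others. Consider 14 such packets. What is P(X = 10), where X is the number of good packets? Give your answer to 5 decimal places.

X ~ Binomial(n=14, p=0.80).
P(X=10) = C(14,10) · p^10 · (1−p)^4
= 1001 · 0.10737 · 0.0016 = 0.1719705

0.17197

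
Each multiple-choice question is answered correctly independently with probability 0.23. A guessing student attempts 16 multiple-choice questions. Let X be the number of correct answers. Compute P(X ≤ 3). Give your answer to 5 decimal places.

X ~ Binomial(16, 0.23); P(X ≤ 3) = Σ C(16,k) p^k (1−p)^(16−k) over k:
  k=0: C(16,0)·0.23^0·0.77^16 = 0.0152704
  k=1: C(16,1)·0.23^1·0.77^15 = 0.0729808
  k=2: C(16,2)·0.23^2·0.77^14 = 0.1634960
  k=3: C(16,3)·0.23^3·0.77^13 = 0.2279035
Total = 0.4796507

0.47965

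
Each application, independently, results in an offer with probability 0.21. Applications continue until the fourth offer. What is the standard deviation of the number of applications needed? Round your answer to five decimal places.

8.46495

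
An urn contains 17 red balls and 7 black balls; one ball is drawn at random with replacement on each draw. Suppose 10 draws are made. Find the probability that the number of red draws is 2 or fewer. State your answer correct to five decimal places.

X ~ Binomial(10, 0.708333); P(X ≤ 2) = Σ C(10,k) p^k (1−p)^(10−k) over k:
  k=0: C(10,0)·0.708333^0·0.291667^10 = 0.0000045
  k=1: C(10,1)·0.708333^1·0.291667^9 = 0.0001082
  k=2: C(10,2)·0.708333^2·0.291667^8 = 0.0011824
Total = 0.0012951

0.00130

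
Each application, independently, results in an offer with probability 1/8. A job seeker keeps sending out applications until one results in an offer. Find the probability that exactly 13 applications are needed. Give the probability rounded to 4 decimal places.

Geometric (trials to first success), p = 0.125.
P(Y = 13) = (1−p)^12 · p = 0.20142 · 0.125 = 0.025177

0.0252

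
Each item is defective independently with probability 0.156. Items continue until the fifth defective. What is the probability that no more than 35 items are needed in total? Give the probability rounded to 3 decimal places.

0.656

Finishing within 35 items ⇔ at least 5 successes in the first 35. With X ~ Binomial(35, 0.156), P(Y ≤ 35) = 1 − P(X ≤ 4).
  k=0: C(35,0)·0.156^0·0.844^35 = 0.00264
  k=1: C(35,1)·0.156^1·0.844^34 = 0.01709
  k=2: C(35,2)·0.156^2·0.844^33 = 0.05371
  k=3: C(35,3)·0.156^3·0.844^32 = 0.10920
  k=4: C(35,4)·0.156^4·0.844^31 = 0.16148
1 − 0.34413 = 0.65587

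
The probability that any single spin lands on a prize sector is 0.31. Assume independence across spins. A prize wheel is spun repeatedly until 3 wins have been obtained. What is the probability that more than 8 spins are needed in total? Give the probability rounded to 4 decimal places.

0.5264

Needing more than 8 spins ⇔ fewer than 3 successes in the first 8. With X ~ Binomial(8, 0.31), P(Y > 8) = P(X ≤ 2).
  k=0: C(8,0)·0.31^0·0.69^8 = 0.051380
  k=1: C(8,1)·0.31^1·0.69^7 = 0.184670
  k=2: C(8,2)·0.31^2·0.69^6 = 0.290386
P(X ≤ 2) = 0.526436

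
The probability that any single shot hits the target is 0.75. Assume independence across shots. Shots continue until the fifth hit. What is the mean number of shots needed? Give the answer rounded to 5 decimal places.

6.66667

Y = total shots until the fifth success; negative binomial with r=5, p=0.75.
E[Y] = r / p = 5 / 0.75 = 6.6666667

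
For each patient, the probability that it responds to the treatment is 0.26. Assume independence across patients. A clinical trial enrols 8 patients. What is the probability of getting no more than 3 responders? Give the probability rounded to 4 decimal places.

0.8719

X ~ Binomial(8, 0.26); P(X ≤ 3) = Σ C(8,k) p^k (1−p)^(8−k) over k:
  k=0: C(8,0)·0.26^0·0.74^8 = 0.089919
  k=1: C(8,1)·0.26^1·0.74^7 = 0.252747
  k=2: C(8,2)·0.26^2·0.74^6 = 0.310810
  k=3: C(8,3)·0.26^3·0.74^5 = 0.218407
Total = 0.871883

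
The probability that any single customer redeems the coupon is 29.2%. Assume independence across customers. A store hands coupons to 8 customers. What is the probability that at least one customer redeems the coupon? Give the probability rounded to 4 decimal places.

0.9369

P(at least one) = 1 − P(none) = 1 − (1 − 0.292)^8
= 1 − 0.063134 = 0.936866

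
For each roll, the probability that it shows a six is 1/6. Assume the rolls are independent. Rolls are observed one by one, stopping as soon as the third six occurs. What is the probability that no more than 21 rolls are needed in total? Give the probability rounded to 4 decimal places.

0.7044

Finishing within 21 rolls ⇔ at least 3 successes in the first 21. With X ~ Binomial(21, 0.166667), P(Y ≤ 21) = 1 − P(X ≤ 2).
  k=0: C(21,0)·0.166667^0·0.833333^21 = 0.021737
  k=1: C(21,1)·0.166667^1·0.833333^20 = 0.091294
  k=2: C(21,2)·0.166667^2·0.833333^19 = 0.182588
1 − 0.295619 = 0.704381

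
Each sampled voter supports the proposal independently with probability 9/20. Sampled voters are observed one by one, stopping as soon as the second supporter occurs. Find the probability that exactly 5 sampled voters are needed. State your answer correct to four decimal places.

0.1348

Y = trial on which the second success occurs; negative binomial, r=2, p=0.45.
P(Y=5) = C(4,1) · p^2 · (1−p)^3
= 4 · 0.2025 · 0.16637 = 0.134764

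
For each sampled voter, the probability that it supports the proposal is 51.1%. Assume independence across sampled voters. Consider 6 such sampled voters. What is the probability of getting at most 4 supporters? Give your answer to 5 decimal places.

X ~ Binomial(6, 0.511); P(X ≤ 4) = Σ C(6,k) p^k (1−p)^(6−k) over k:
  k=0: C(6,0)·0.511^0·0.489^6 = 0.0136727
  k=1: C(6,1)·0.511^1·0.489^5 = 0.0857268
  k=2: C(6,2)·0.511^2·0.489^4 = 0.2239590
  k=3: C(6,3)·0.511^3·0.489^3 = 0.3120465
  k=4: C(6,4)·0.511^4·0.489^2 = 0.2445640
Total = 0.8799689

0.87997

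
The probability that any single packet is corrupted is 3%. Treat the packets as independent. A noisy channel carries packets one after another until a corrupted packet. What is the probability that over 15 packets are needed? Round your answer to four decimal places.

0.6333

Y = number of packets to the first success; geometric, p = 0.03.
P(Y > 15) = P(first 15 all fail) = (1−p)^15 = 0.633251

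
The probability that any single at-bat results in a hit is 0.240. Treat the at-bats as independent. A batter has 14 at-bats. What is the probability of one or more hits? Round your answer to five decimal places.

0.97855

P(at least one) = 1 − P(none) = 1 − (1 − 0.24)^14
= 1 − 0.0214482 = 0.9785518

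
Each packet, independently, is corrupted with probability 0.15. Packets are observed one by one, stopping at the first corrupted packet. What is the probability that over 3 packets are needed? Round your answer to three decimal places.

Y = number of packets to the first success; geometric, p = 0.15.
P(Y > 3) = P(first 3 all fail) = (1−p)^3 = 0.61413

0.614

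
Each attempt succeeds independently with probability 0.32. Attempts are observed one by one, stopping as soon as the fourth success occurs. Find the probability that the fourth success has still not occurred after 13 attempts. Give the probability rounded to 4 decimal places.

0.3602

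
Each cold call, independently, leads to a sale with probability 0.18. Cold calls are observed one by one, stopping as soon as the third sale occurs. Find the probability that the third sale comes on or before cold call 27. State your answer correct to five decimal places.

Finishing within 27 cold calls ⇔ at least 3 successes in the first 27. With X ~ Binomial(27, 0.18), P(Y ≤ 27) = 1 − P(X ≤ 2).
  k=0: C(27,0)·0.18^0·0.82^27 = 0.0047095
  k=1: C(27,1)·0.18^1·0.82^26 = 0.0279124
  k=2: C(27,2)·0.18^2·0.82^25 = 0.0796523
1 − 0.1122742 = 0.8877258

0.88773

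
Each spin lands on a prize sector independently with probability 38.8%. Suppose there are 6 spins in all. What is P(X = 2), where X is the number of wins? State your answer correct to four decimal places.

0.3168

X ~ Binomial(n=6, p=0.388).
P(X=2) = C(6,2) · p^2 · (1−p)^4
= 15 · 0.15054 · 0.14028 = 0.316782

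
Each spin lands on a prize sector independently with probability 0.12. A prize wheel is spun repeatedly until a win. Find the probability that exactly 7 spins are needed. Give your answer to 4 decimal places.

0.0557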